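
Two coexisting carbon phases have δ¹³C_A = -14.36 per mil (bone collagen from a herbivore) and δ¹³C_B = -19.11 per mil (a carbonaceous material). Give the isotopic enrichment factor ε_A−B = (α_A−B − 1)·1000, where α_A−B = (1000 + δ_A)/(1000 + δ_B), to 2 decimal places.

α_A−B = (1000 + -14.36) / (1000 + -19.11) = 985.64 / 980.89 = 1.004843
ε_A−B = (1.004843 − 1) × 1000 = 4.843 per mil
(The approximation ε ≈ δ_A − δ_B would give 4.75 per mil.)

4.84 per mil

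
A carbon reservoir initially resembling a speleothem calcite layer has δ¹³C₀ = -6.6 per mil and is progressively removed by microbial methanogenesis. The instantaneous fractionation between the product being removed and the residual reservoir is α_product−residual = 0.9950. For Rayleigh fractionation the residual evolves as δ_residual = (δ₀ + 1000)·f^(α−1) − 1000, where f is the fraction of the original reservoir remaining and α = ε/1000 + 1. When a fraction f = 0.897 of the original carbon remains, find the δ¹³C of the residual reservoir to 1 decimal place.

Rayleigh residual: δ_res = (δ₀ + 1000)·f^(α−1) − 1000
α − 1 = -0.00500
f^(α−1) = 0.897^(-0.00500) = 1.000544
δ_res = (-6.6 + 1000) × 1.000544 − 1000 = 993.940 − 1000 = -6.06 per mil

-6.1 per mil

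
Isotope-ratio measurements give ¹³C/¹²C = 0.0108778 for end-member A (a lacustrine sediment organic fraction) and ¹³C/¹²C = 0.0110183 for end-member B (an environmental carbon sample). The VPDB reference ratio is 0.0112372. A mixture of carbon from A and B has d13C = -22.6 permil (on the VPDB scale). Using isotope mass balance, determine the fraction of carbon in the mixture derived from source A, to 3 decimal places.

δ_A = (0.0108778/0.0112372 − 1)×1000 = (0.968017 − 1)×1000 = -31.983 permil
δ_B = (0.0110183/0.0112372 − 1)×1000 = (0.980520 − 1)×1000 = -19.480 permil
f_A = (δ_mix − δ_B)/(δ_A − δ_B) = (-22.6 − (-19.480))/(-31.983 − (-19.480))
f_A = -3.120 / -12.503 = 0.2495

0.250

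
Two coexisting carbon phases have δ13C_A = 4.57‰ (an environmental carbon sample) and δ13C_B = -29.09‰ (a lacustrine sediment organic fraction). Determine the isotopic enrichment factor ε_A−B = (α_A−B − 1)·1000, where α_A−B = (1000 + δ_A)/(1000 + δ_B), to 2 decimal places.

α_A−B = (1000 + 4.57) / (1000 + -29.09) = 1004.57 / 970.91 = 1.034669
ε_A−B = (1.034669 − 1) × 1000 = 34.669‰
(The approximation ε ≈ δ_A − δ_B would give 33.66‰.)

34.67‰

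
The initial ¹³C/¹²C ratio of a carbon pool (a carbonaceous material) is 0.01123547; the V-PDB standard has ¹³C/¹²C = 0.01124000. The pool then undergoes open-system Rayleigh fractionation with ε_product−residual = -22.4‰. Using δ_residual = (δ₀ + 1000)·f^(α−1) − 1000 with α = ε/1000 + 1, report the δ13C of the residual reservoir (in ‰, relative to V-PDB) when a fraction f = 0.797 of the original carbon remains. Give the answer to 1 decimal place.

4.7‰

δ₀ = (0.01123547/0.01124000 − 1)×1000 = (0.999597 − 1)×1000 = -0.403‰
α − 1 = ε/1000 = -0.0224
f^(α−1) = 0.797^(-0.0224) = 1.005096
δ_res = (-0.403 + 1000) × 1.005096 − 1000 = 1004.690 − 1000 = 4.69‰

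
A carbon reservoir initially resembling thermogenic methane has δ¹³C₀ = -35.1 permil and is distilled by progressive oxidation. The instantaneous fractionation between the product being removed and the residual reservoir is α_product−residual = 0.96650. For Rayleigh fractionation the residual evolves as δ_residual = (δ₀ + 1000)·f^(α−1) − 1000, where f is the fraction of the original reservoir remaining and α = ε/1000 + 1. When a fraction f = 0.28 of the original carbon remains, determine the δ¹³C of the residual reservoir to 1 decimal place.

Rayleigh residual: δ_res = (δ₀ + 1000)·f^(α−1) − 1000
α − 1 = -0.03350
f^(α−1) = 0.28^(-0.03350) = 1.043567
δ_res = (-35.1 + 1000) × 1.043567 − 1000 = 1006.937 − 1000 = 6.94 permil

6.9 permil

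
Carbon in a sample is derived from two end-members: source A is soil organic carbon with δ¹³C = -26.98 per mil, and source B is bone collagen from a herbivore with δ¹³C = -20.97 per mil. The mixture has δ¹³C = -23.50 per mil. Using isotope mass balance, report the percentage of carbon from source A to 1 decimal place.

δ_mix = f_A·δ_A + (1 − f_A)·δ_B  ⇒  f_A = (δ_mix − δ_B)/(δ_A − δ_B)
f_A = (-23.50 − (-20.97)) / (-26.98 − (-20.97))
f_A = -2.53 / -6.01 = 0.4210

42.1%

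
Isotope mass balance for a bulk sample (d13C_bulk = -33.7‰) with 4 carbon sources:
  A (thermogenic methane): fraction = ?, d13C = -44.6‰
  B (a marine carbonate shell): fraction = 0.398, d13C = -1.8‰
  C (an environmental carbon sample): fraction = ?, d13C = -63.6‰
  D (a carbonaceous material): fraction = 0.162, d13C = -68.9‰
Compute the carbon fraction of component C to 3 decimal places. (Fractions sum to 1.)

0.116

Let f_C and f_A be the unknown fractions; fractions sum to 1 so f_C + f_A = 0.440.
Mass balance: Σ fᵢ·δᵢ = δ_bulk ⇒ f_C·(-63.6) + f_A·(-44.6) = -33.7 − (-11.878) = -21.822
Substitute f_A = 0.440 − f_C:
f_C·(-63.6 − -44.6) = -21.822 − 0.440×(-44.6) = -2.198
f_C = -2.198 / -19.0 = 0.1157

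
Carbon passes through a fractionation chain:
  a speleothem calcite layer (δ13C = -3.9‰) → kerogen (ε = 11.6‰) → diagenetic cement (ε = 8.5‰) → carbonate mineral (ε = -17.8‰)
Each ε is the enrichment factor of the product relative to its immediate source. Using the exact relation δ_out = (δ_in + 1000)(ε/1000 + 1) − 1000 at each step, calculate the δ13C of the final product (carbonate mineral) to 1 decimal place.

-1.9‰

step 1: δ = (-3.90 + 1000)·(11.6/1000 + 1) − 1000 = 7.65‰
step 2: δ = (7.65 + 1000)·(8.5/1000 + 1) − 1000 = 16.22‰
step 3: δ = (16.22 + 1000)·(-17.8/1000 + 1) − 1000 = -1.87‰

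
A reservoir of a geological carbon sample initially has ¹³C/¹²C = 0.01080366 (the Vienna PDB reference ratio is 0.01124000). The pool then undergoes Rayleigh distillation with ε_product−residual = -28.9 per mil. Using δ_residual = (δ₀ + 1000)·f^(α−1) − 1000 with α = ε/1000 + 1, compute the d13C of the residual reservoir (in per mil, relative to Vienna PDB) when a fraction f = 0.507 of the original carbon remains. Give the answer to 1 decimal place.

-19.8 per mil

δ₀ = (0.01080366/0.01124000 − 1)×1000 = (0.961180 − 1)×1000 = -38.820 per mil
α − 1 = ε/1000 = -0.0289
f^(α−1) = 0.507^(-0.0289) = 1.019824
δ_res = (-38.820 + 1000) × 1.019824 − 1000 = 980.234 − 1000 = -19.77 per mil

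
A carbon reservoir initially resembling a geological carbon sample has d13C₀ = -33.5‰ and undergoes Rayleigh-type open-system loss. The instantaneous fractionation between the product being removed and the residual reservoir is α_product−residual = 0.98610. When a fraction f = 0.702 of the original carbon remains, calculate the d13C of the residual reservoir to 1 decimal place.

Rayleigh residual: δ_res = (δ₀ + 1000)·f^(α−1) − 1000
α − 1 = -0.01390
f^(α−1) = 0.702^(-0.01390) = 1.004930
δ_res = (-33.5 + 1000) × 1.004930 − 1000 = 971.265 − 1000 = -28.73‰

-28.7‰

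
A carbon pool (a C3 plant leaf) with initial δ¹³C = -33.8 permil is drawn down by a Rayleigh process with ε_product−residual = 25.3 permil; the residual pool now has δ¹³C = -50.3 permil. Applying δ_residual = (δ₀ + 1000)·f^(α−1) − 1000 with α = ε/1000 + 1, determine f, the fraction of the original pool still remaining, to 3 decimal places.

α − 1 = ε/1000 = 0.0253
(δ_res + 1000)/(δ₀ + 1000) = (-50.3 + 1000)/(-33.8 + 1000) = 949.7/966.2 = 0.982923
f = 0.982923^(1/0.0253) = exp(ln(0.982923)/0.0253) = exp(-0.01722/0.0253)
f = exp(-0.6808) = 0.5062

0.506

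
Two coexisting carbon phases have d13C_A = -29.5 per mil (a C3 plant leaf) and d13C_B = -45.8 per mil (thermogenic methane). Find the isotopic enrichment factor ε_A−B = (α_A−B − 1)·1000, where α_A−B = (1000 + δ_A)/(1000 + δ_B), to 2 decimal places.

α_A−B = (1000 + -29.5) / (1000 + -45.8) = 970.5 / 954.2 = 1.017082
ε_A−B = (1.017082 − 1) × 1000 = 17.082 per mil
(The approximation ε ≈ δ_A − δ_B would give 16.3 per mil.)

17.08 per mil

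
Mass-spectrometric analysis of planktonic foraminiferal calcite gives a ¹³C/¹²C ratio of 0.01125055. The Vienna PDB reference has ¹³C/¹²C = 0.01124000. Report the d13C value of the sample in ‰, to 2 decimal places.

d13C = (R_sample / R_standard − 1) × 1000
R_sample / R_standard = 0.01125055 / 0.01124000 = 1.000939
d13C = (1.000939 − 1) × 1000 = 0.939‰

0.94‰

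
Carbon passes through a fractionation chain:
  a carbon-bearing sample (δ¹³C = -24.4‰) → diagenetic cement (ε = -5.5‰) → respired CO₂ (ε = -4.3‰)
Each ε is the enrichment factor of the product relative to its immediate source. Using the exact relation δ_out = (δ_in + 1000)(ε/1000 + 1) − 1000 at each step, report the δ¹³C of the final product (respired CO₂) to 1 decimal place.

-33.9‰

step 1: δ = (-24.40 + 1000)·(-5.5/1000 + 1) − 1000 = -29.77‰
step 2: δ = (-29.77 + 1000)·(-4.3/1000 + 1) − 1000 = -33.94‰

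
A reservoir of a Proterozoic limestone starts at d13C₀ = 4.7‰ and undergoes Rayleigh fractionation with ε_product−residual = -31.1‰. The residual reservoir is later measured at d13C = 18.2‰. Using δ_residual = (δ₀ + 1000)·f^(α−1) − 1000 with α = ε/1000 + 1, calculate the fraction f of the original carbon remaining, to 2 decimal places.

0.65

α − 1 = ε/1000 = -0.0311
(δ_res + 1000)/(δ₀ + 1000) = (18.2 + 1000)/(4.7 + 1000) = 1018.2/1004.7 = 1.013437
f = 1.013437^(1/-0.0311) = exp(ln(1.013437)/-0.0311) = exp(0.01335/-0.0311)
f = exp(-0.4292) = 0.6510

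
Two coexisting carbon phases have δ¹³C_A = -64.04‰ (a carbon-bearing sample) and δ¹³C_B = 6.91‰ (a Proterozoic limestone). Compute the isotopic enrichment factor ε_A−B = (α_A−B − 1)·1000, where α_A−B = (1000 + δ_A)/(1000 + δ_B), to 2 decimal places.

α_A−B = (1000 + -64.04) / (1000 + 6.91) = 935.96 / 1006.91 = 0.929537
ε_A−B = (0.929537 − 1) × 1000 = -70.463‰
(The approximation ε ≈ δ_A − δ_B would give -70.95‰.)

-70.46‰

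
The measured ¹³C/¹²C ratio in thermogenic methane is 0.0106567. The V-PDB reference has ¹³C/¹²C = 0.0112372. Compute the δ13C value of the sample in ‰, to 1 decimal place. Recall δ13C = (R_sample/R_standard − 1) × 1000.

-51.7‰

δ13C = (R_sample / R_standard − 1) × 1000
R_sample / R_standard = 0.0106567 / 0.0112372 = 0.948341
δ13C = (0.948341 − 1) × 1000 = -51.66‰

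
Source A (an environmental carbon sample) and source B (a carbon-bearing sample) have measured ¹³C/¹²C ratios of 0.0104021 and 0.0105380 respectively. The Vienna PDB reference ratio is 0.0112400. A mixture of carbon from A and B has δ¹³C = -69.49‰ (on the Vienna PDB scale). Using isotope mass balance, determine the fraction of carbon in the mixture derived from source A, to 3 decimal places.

δ_A = (0.0104021/0.0112400 − 1)×1000 = (0.925454 − 1)×1000 = -74.546‰
δ_B = (0.0105380/0.0112400 − 1)×1000 = (0.937544 − 1)×1000 = -62.456‰
f_A = (δ_mix − δ_B)/(δ_A − δ_B) = (-69.49 − (-62.456))/(-74.546 − (-62.456))
f_A = -7.034 / -12.091 = 0.5818

0.582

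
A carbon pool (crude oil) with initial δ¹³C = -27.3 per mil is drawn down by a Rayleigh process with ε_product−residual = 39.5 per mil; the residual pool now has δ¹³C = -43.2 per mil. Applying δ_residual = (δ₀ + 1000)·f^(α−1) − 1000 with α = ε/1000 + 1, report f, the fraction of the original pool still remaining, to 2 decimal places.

α − 1 = ε/1000 = 0.0395
(δ_res + 1000)/(δ₀ + 1000) = (-43.2 + 1000)/(-27.3 + 1000) = 956.8/972.7 = 0.983654
f = 0.983654^(1/0.0395) = exp(ln(0.983654)/0.0395) = exp(-0.01648/0.0395)
f = exp(-0.4172) = 0.6589

0.66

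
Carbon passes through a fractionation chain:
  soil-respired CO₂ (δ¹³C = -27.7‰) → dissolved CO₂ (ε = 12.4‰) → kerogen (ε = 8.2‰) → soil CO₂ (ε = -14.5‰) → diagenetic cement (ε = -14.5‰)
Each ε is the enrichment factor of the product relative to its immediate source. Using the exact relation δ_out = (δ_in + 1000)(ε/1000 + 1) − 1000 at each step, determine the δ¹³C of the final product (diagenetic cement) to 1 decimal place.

-36.1‰

step 1: δ = (-27.70 + 1000)·(12.4/1000 + 1) − 1000 = -15.64‰
step 2: δ = (-15.64 + 1000)·(8.2/1000 + 1) − 1000 = -7.57‰
step 3: δ = (-7.57 + 1000)·(-14.5/1000 + 1) − 1000 = -21.96‰
step 4: δ = (-21.96 + 1000)·(-14.5/1000 + 1) − 1000 = -36.14‰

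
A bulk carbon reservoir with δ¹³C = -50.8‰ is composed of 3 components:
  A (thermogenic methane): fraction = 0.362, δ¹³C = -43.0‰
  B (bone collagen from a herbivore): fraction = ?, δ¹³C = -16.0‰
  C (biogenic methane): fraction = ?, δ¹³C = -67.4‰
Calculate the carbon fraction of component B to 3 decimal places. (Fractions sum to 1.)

Let f_B and f_C be the unknown fractions; fractions sum to 1 so f_B + f_C = 0.638.
Mass balance: Σ fᵢ·δᵢ = δ_bulk ⇒ f_B·(-16.0) + f_C·(-67.4) = -50.8 − (-15.566) = -35.234
Substitute f_C = 0.638 − f_B:
f_B·(-16.0 − -67.4) = -35.234 − 0.638×(-67.4) = 7.767
f_B = 7.767 / 51.4 = 0.1511

0.151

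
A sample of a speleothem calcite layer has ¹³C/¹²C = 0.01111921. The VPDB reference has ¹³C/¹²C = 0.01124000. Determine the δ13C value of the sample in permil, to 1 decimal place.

δ13C = (R_sample / R_standard − 1) × 1000
R_sample / R_standard = 0.01111921 / 0.01124000 = 0.989254
δ13C = (0.989254 − 1) × 1000 = -10.75 permil

-10.7 permil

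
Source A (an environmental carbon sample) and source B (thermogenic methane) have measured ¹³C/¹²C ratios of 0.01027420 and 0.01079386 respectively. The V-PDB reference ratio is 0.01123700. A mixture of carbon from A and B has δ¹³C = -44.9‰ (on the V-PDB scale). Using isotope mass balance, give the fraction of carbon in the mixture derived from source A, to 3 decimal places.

δ_A = (0.01027420/0.01123700 − 1)×1000 = (0.914319 − 1)×1000 = -85.681‰
δ_B = (0.01079386/0.01123700 − 1)×1000 = (0.960564 − 1)×1000 = -39.436‰
f_A = (δ_mix − δ_B)/(δ_A − δ_B) = (-44.9 − (-39.436))/(-85.681 − (-39.436))
f_A = -5.464 / -46.245 = 0.1182

0.118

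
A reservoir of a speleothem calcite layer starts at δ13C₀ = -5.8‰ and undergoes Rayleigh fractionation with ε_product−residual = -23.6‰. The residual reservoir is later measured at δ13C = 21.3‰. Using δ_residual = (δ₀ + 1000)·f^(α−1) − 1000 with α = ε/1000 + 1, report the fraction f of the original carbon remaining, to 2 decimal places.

α − 1 = ε/1000 = -0.0236
(δ_res + 1000)/(δ₀ + 1000) = (21.3 + 1000)/(-5.8 + 1000) = 1021.3/994.2 = 1.027258
f = 1.027258^(1/-0.0236) = exp(ln(1.027258)/-0.0236) = exp(0.02689/-0.0236)
f = exp(-1.1395) = 0.3200

0.32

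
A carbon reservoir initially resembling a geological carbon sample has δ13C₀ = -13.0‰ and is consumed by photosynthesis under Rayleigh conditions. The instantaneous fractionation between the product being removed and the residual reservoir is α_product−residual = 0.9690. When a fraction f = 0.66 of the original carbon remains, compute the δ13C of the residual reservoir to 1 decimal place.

Rayleigh residual: δ_res = (δ₀ + 1000)·f^(α−1) − 1000
α − 1 = -0.03100
f^(α−1) = 0.66^(-0.03100) = 1.012964
δ_res = (-13.0 + 1000) × 1.012964 − 1000 = 999.796 − 1000 = -0.20‰

-0.2‰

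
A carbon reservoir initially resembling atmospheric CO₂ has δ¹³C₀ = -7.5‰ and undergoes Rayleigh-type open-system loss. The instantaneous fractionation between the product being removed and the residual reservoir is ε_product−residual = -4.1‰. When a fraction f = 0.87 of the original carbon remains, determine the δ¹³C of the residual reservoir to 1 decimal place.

-6.9‰

Rayleigh residual: δ_res = (δ₀ + 1000)·f^(α−1) − 1000
α = ε/1000 + 1 = 0.99590, so α − 1 = -0.00410
f^(α−1) = 0.87^(-0.00410) = 1.000571
δ_res = (-7.5 + 1000) × 1.000571 − 1000 = 993.067 − 1000 = -6.93‰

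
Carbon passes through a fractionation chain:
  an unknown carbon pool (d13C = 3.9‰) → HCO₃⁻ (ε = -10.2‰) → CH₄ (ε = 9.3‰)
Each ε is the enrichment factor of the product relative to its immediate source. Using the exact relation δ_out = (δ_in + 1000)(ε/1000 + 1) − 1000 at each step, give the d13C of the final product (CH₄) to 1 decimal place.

2.9‰

step 1: δ = (3.90 + 1000)·(-10.2/1000 + 1) − 1000 = -6.34‰
step 2: δ = (-6.34 + 1000)·(9.3/1000 + 1) − 1000 = 2.90‰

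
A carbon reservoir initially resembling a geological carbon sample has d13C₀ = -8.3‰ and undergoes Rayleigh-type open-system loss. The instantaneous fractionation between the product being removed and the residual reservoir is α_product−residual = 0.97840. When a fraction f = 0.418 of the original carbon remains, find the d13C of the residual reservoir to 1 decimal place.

10.6‰

Rayleigh residual: δ_res = (δ₀ + 1000)·f^(α−1) − 1000
α − 1 = -0.02160
f^(α−1) = 0.418^(-0.02160) = 1.019020
δ_res = (-8.3 + 1000) × 1.019020 − 1000 = 1010.562 − 1000 = 10.56‰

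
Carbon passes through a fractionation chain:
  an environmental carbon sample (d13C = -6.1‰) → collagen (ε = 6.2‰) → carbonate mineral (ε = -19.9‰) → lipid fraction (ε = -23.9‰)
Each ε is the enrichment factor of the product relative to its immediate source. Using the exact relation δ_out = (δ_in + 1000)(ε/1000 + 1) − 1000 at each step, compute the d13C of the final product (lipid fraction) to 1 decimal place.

-43.3‰

step 1: δ = (-6.10 + 1000)·(6.2/1000 + 1) − 1000 = 0.06‰
step 2: δ = (0.06 + 1000)·(-19.9/1000 + 1) − 1000 = -19.84‰
step 3: δ = (-19.84 + 1000)·(-23.9/1000 + 1) − 1000 = -43.26‰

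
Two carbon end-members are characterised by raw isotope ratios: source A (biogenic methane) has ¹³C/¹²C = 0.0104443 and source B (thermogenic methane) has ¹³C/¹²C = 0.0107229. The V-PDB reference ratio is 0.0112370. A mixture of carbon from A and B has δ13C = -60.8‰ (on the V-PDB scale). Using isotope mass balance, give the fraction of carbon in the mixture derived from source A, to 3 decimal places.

0.607

δ_A = (0.0104443/0.0112370 − 1)×1000 = (0.929456 − 1)×1000 = -70.544‰
δ_B = (0.0107229/0.0112370 − 1)×1000 = (0.954249 − 1)×1000 = -45.751‰
f_A = (δ_mix − δ_B)/(δ_A − δ_B) = (-60.8 − (-45.751))/(-70.544 − (-45.751))
f_A = -15.049 / -24.793 = 0.6070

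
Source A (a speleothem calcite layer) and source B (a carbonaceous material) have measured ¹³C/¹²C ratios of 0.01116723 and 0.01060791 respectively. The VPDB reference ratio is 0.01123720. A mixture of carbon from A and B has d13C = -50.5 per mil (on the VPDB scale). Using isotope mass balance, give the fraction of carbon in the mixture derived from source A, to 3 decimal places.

δ_A = (0.01116723/0.01123720 − 1)×1000 = (0.993773 − 1)×1000 = -6.227 per mil
δ_B = (0.01060791/0.01123720 − 1)×1000 = (0.943999 − 1)×1000 = -56.001 per mil
f_A = (δ_mix − δ_B)/(δ_A − δ_B) = (-50.5 − (-56.001))/(-6.227 − (-56.001))
f_A = 5.501 / 49.774 = 0.1105

0.111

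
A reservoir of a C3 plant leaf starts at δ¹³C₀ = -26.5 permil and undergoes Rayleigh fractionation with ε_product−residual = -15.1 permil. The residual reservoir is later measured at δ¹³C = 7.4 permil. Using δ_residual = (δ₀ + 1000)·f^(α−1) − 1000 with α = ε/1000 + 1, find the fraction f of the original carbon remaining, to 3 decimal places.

0.104

α − 1 = ε/1000 = -0.0151
(δ_res + 1000)/(δ₀ + 1000) = (7.4 + 1000)/(-26.5 + 1000) = 1007.4/973.5 = 1.034823
f = 1.034823^(1/-0.0151) = exp(ln(1.034823)/-0.0151) = exp(0.03423/-0.0151)
f = exp(-2.2669) = 0.1036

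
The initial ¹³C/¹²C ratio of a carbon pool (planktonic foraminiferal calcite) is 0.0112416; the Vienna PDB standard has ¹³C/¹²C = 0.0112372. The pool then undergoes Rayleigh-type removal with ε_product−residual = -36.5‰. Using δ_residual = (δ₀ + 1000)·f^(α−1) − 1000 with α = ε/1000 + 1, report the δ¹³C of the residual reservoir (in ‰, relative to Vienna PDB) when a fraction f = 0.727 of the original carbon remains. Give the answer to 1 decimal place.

δ₀ = (0.0112416/0.0112372 − 1)×1000 = (1.000392 − 1)×1000 = 0.392‰
α − 1 = ε/1000 = -0.0365
f^(α−1) = 0.727^(-0.0365) = 1.011705
δ_res = (0.392 + 1000) × 1.011705 − 1000 = 1012.101 − 1000 = 12.10‰

12.1‰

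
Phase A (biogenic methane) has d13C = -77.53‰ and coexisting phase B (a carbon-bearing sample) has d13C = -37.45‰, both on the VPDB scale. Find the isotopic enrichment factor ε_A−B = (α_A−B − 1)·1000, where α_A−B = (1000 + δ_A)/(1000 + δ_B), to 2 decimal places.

-41.64‰

α_A−B = (1000 + -77.53) / (1000 + -37.45) = 922.47 / 962.55 = 0.958361
ε_A−B = (0.958361 − 1) × 1000 = -41.639‰
(The approximation ε ≈ δ_A − δ_B would give -40.08‰.)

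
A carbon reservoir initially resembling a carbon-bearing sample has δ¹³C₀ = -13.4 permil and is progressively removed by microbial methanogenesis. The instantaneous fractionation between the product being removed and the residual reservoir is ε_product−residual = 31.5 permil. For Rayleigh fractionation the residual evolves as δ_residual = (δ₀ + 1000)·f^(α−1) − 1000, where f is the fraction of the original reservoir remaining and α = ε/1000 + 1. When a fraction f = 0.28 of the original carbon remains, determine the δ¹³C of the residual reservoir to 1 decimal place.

-52.2 permil

Rayleigh residual: δ_res = (δ₀ + 1000)·f^(α−1) − 1000
α = ε/1000 + 1 = 1.03150, so α − 1 = 0.03150
f^(α−1) = 0.28^(0.03150) = 0.960695
δ_res = (-13.4 + 1000) × 0.960695 − 1000 = 947.822 − 1000 = -52.18 permil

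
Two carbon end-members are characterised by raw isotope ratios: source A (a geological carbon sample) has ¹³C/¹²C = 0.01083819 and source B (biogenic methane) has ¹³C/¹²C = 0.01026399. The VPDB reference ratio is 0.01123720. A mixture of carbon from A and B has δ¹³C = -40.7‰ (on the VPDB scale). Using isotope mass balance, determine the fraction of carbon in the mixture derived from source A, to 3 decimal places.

0.898

δ_A = (0.01083819/0.01123720 − 1)×1000 = (0.964492 − 1)×1000 = -35.508‰
δ_B = (0.01026399/0.01123720 − 1)×1000 = (0.913394 − 1)×1000 = -86.606‰
f_A = (δ_mix − δ_B)/(δ_A − δ_B) = (-40.7 − (-86.606))/(-35.508 − (-86.606))
f_A = 45.906 / 51.098 = 0.8984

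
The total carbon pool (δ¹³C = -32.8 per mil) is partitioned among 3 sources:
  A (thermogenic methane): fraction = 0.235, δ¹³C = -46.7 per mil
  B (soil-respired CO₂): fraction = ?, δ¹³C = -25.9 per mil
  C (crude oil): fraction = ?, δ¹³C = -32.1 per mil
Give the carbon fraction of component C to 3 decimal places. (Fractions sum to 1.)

Let f_C and f_B be the unknown fractions; fractions sum to 1 so f_C + f_B = 0.765.
Mass balance: Σ fᵢ·δᵢ = δ_bulk ⇒ f_C·(-32.1) + f_B·(-25.9) = -32.8 − (-10.975) = -21.825
Substitute f_B = 0.765 − f_C:
f_C·(-32.1 − -25.9) = -21.825 − 0.765×(-25.9) = -2.012
f_C = -2.012 / -6.2 = 0.3245

0.325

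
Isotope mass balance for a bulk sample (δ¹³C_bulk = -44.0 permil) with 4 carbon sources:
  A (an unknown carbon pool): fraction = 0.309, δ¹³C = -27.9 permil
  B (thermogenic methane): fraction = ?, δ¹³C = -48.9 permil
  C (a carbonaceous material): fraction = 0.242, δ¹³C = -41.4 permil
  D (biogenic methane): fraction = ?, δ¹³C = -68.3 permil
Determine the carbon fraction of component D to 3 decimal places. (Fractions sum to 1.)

0.175

Let f_D and f_B be the unknown fractions; fractions sum to 1 so f_D + f_B = 0.449.
Mass balance: Σ fᵢ·δᵢ = δ_bulk ⇒ f_D·(-68.3) + f_B·(-48.9) = -44.0 − (-18.640) = -25.360
Substitute f_B = 0.449 − f_D:
f_D·(-68.3 − -48.9) = -25.360 − 0.449×(-48.9) = -3.404
f_D = -3.404 / -19.4 = 0.1755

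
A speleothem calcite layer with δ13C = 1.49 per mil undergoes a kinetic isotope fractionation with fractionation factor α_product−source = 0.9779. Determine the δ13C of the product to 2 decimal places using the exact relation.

δ_product = (δ_source + 1000)·α − 1000
δ_product = (1.49 + 1000) × 0.9779 − 1000
δ_product = 979.357 − 1000 = -20.643 per mil

-20.64 per mil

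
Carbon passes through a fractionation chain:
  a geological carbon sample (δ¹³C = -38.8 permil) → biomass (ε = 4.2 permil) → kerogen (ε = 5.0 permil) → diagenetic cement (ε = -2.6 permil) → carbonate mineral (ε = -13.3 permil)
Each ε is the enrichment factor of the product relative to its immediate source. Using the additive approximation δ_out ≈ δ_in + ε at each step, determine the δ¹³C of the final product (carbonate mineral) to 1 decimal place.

step 1: δ ≈ -38.8 + (4.2) = -34.6 permil
step 2: δ ≈ -34.6 + (5.0) = -29.6 permil
step 3: δ ≈ -29.6 + (-2.6) = -32.2 permil
step 4: δ ≈ -32.2 + (-13.3) = -45.5 permil

-45.5 permil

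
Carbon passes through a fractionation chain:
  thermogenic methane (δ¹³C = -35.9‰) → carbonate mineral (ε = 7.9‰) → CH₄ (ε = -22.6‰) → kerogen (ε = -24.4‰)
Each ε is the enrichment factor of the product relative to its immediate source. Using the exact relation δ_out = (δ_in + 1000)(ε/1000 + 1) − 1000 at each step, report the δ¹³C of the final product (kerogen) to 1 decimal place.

-73.4‰

step 1: δ = (-35.90 + 1000)·(7.9/1000 + 1) − 1000 = -28.28‰
step 2: δ = (-28.28 + 1000)·(-22.6/1000 + 1) − 1000 = -50.24‰
step 3: δ = (-50.24 + 1000)·(-24.4/1000 + 1) − 1000 = -73.42‰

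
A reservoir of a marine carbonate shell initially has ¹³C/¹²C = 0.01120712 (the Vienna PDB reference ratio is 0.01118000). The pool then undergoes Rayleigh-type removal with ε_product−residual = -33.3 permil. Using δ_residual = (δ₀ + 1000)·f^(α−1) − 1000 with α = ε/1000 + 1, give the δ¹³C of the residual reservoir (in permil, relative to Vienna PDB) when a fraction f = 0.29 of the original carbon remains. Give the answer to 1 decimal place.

44.6 permil

δ₀ = (0.01120712/0.01118000 − 1)×1000 = (1.002426 − 1)×1000 = 2.426 permil
α − 1 = ε/1000 = -0.0333
f^(α−1) = 0.29^(-0.0333) = 1.042083
δ_res = (2.426 + 1000) × 1.042083 − 1000 = 1044.610 − 1000 = 44.61 permil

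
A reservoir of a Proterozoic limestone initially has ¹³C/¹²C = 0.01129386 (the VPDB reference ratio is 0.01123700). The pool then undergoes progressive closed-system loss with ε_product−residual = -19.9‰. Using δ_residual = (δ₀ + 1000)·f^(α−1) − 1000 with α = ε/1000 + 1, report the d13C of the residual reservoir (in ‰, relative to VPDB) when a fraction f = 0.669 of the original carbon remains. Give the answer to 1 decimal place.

13.1‰

δ₀ = (0.01129386/0.01123700 − 1)×1000 = (1.005060 − 1)×1000 = 5.060‰
α − 1 = ε/1000 = -0.0199
f^(α−1) = 0.669^(-0.0199) = 1.008031
δ_res = (5.060 + 1000) × 1.008031 − 1000 = 1013.132 − 1000 = 13.13‰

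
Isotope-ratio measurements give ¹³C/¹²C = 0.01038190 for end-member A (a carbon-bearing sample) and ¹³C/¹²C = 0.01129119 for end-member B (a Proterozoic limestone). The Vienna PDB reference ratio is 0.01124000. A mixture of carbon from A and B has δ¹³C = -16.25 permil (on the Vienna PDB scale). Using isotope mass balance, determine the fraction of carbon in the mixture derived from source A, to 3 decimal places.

0.257

δ_A = (0.01038190/0.01124000 − 1)×1000 = (0.923657 − 1)×1000 = -76.343 permil
δ_B = (0.01129119/0.01124000 − 1)×1000 = (1.004554 − 1)×1000 = 4.554 permil
f_A = (δ_mix − δ_B)/(δ_A − δ_B) = (-16.25 − (4.554))/(-76.343 − (4.554))
f_A = -20.804 / -80.898 = 0.2572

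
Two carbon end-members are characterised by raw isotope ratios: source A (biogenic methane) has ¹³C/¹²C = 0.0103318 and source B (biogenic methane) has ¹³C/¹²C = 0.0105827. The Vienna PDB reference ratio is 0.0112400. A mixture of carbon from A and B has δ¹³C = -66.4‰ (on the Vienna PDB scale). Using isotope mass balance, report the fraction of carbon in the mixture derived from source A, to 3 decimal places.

δ_A = (0.0103318/0.0112400 − 1)×1000 = (0.919199 − 1)×1000 = -80.801‰
δ_B = (0.0105827/0.0112400 − 1)×1000 = (0.941521 − 1)×1000 = -58.479‰
f_A = (δ_mix − δ_B)/(δ_A − δ_B) = (-66.4 − (-58.479))/(-80.801 − (-58.479))
f_A = -7.921 / -22.322 = 0.3549

0.355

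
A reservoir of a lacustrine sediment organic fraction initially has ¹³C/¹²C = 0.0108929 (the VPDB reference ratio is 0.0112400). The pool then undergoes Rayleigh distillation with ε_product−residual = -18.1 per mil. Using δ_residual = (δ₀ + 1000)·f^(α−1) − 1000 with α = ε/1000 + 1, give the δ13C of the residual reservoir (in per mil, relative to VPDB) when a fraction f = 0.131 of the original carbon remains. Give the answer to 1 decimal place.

δ₀ = (0.0108929/0.0112400 − 1)×1000 = (0.969119 − 1)×1000 = -30.881 per mil
α − 1 = ε/1000 = -0.0181
f^(α−1) = 0.131^(-0.0181) = 1.037474
δ_res = (-30.881 + 1000) × 1.037474 − 1000 = 1005.436 − 1000 = 5.44 per mil

5.4 per mil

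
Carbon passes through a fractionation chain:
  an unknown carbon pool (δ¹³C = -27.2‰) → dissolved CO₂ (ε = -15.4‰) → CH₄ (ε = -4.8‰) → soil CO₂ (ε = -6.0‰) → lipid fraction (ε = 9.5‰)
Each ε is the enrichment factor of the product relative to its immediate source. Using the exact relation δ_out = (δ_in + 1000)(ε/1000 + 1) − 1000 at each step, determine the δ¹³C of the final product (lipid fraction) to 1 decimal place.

-43.5‰

step 1: δ = (-27.20 + 1000)·(-15.4/1000 + 1) − 1000 = -42.18‰
step 2: δ = (-42.18 + 1000)·(-4.8/1000 + 1) − 1000 = -46.78‰
step 3: δ = (-46.78 + 1000)·(-6.0/1000 + 1) − 1000 = -52.50‰
step 4: δ = (-52.50 + 1000)·(9.5/1000 + 1) − 1000 = -43.50‰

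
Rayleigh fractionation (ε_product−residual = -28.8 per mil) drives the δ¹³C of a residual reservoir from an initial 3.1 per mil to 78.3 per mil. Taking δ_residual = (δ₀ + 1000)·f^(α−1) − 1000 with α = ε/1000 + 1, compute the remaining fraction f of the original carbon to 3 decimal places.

α − 1 = ε/1000 = -0.0288
(δ_res + 1000)/(δ₀ + 1000) = (78.3 + 1000)/(3.1 + 1000) = 1078.3/1003.1 = 1.074968
f = 1.074968^(1/-0.0288) = exp(ln(1.074968)/-0.0288) = exp(0.07229/-0.0288)
f = exp(-2.5101) = 0.0813

0.081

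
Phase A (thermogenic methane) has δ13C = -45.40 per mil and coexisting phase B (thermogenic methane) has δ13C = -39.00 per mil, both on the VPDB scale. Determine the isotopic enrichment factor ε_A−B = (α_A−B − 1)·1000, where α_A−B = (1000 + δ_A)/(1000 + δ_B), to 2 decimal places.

α_A−B = (1000 + -45.40) / (1000 + -39.00) = 954.60 / 961.00 = 0.993340
ε_A−B = (0.993340 − 1) × 1000 = -6.660 per mil
(The approximation ε ≈ δ_A − δ_B would give -6.40 per mil.)

-6.66 per mil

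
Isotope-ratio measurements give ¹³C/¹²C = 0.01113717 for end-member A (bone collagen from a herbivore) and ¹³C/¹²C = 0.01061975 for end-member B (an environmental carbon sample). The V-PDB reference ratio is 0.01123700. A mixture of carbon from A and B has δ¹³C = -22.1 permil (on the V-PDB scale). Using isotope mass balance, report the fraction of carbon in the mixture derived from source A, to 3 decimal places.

0.713

δ_A = (0.01113717/0.01123700 − 1)×1000 = (0.991116 − 1)×1000 = -8.884 permil
δ_B = (0.01061975/0.01123700 − 1)×1000 = (0.945070 − 1)×1000 = -54.930 permil
f_A = (δ_mix − δ_B)/(δ_A − δ_B) = (-22.1 − (-54.930))/(-8.884 − (-54.930))
f_A = 32.830 / 46.046 = 0.7130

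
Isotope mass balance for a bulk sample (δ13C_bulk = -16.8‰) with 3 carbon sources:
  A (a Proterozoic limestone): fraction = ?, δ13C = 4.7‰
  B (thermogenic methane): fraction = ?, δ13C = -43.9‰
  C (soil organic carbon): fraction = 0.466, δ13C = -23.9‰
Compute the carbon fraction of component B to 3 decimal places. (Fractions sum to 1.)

0.168

Let f_B and f_A be the unknown fractions; fractions sum to 1 so f_B + f_A = 0.534.
Mass balance: Σ fᵢ·δᵢ = δ_bulk ⇒ f_B·(-43.9) + f_A·(4.7) = -16.8 − (-11.137) = -5.663
Substitute f_A = 0.534 − f_B:
f_B·(-43.9 − 4.7) = -5.663 − 0.534×(4.7) = -8.172
f_B = -8.172 / -48.6 = 0.1682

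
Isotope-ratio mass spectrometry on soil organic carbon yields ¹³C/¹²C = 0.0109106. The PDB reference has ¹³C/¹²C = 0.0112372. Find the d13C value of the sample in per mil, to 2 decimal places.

-29.06 per mil

d13C = (R_sample / R_standard − 1) × 1000
R_sample / R_standard = 0.0109106 / 0.0112372 = 0.970936
d13C = (0.970936 − 1) × 1000 = -29.064 per mil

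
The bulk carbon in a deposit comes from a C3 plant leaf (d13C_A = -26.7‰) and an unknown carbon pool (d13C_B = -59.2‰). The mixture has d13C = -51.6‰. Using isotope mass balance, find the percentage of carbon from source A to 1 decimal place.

23.4%

δ_mix = f_A·δ_A + (1 − f_A)·δ_B  ⇒  f_A = (δ_mix − δ_B)/(δ_A − δ_B)
f_A = (-51.6 − (-59.2)) / (-26.7 − (-59.2))
f_A = 7.6 / 32.5 = 0.2338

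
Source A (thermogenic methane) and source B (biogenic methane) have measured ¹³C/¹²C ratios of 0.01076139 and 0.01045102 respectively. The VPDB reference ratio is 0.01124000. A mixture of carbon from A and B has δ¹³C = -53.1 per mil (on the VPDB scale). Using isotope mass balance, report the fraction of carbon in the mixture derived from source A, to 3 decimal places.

0.619

δ_A = (0.01076139/0.01124000 − 1)×1000 = (0.957419 − 1)×1000 = -42.581 per mil
δ_B = (0.01045102/0.01124000 − 1)×1000 = (0.929806 − 1)×1000 = -70.194 per mil
f_A = (δ_mix − δ_B)/(δ_A − δ_B) = (-53.1 − (-70.194))/(-42.581 − (-70.194))
f_A = 17.094 / 27.613 = 0.6191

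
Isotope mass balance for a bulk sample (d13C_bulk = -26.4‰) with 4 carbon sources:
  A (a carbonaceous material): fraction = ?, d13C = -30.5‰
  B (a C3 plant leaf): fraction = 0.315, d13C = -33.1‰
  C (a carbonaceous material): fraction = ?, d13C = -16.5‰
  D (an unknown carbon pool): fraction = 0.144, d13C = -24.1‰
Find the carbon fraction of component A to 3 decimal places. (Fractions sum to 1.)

0.255

Let f_A and f_C be the unknown fractions; fractions sum to 1 so f_A + f_C = 0.541.
Mass balance: Σ fᵢ·δᵢ = δ_bulk ⇒ f_A·(-30.5) + f_C·(-16.5) = -26.4 − (-13.897) = -12.503
Substitute f_C = 0.541 − f_A:
f_A·(-30.5 − -16.5) = -12.503 − 0.541×(-16.5) = -3.577
f_A = -3.577 / -14.0 = 0.2555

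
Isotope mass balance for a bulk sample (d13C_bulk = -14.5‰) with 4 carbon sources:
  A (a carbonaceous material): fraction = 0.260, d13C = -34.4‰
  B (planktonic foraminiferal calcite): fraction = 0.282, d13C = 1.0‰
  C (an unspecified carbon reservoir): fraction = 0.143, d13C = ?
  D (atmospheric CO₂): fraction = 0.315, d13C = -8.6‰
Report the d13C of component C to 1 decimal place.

-21.9‰

Isotope mass balance: δ_bulk = Σ fᵢ·δᵢ.
-14.5 = 0.260×(-34.4) + 0.282×(1.0) + 0.143×δ_C + 0.315×(-8.6)
0.143·δ_C = -14.5 − (-11.371) = -3.129
δ_C = -3.129 / 0.143 = -21.88‰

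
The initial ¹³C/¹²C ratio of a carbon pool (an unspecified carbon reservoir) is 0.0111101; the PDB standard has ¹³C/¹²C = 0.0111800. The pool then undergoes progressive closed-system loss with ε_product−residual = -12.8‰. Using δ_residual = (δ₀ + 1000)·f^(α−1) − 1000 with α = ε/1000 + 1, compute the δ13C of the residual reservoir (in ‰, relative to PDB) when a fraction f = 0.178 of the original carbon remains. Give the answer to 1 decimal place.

δ₀ = (0.0111101/0.0111800 − 1)×1000 = (0.993748 − 1)×1000 = -6.252‰
α − 1 = ε/1000 = -0.0128
f^(α−1) = 0.178^(-0.0128) = 1.022338
δ_res = (-6.252 + 1000) × 1.022338 − 1000 = 1015.946 − 1000 = 15.95‰

15.9‰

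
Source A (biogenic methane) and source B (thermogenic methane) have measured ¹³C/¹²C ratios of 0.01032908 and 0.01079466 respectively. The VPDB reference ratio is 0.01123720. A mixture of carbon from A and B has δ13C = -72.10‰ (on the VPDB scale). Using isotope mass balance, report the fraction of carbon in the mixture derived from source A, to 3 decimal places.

0.790

δ_A = (0.01032908/0.01123720 − 1)×1000 = (0.919186 − 1)×1000 = -80.814‰
δ_B = (0.01079466/0.01123720 − 1)×1000 = (0.960618 − 1)×1000 = -39.382‰
f_A = (δ_mix − δ_B)/(δ_A − δ_B) = (-72.10 − (-39.382))/(-80.814 − (-39.382))
f_A = -32.718 / -41.432 = 0.7897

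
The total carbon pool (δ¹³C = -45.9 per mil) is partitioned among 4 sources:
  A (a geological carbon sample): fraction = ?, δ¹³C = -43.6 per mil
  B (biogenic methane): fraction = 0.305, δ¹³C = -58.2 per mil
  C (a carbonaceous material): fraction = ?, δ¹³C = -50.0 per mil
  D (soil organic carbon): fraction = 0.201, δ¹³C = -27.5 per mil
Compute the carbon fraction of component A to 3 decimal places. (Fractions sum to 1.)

0.325

Let f_A and f_C be the unknown fractions; fractions sum to 1 so f_A + f_C = 0.494.
Mass balance: Σ fᵢ·δᵢ = δ_bulk ⇒ f_A·(-43.6) + f_C·(-50.0) = -45.9 − (-23.279) = -22.621
Substitute f_C = 0.494 − f_A:
f_A·(-43.6 − -50.0) = -22.621 − 0.494×(-50.0) = 2.079
f_A = 2.079 / 6.4 = 0.3248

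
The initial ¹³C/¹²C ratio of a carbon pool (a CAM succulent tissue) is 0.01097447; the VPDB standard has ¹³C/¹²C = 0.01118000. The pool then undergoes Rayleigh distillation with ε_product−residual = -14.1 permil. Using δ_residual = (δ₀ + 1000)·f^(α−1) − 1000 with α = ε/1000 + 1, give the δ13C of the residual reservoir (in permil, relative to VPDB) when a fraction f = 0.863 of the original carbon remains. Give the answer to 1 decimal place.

δ₀ = (0.01097447/0.01118000 − 1)×1000 = (0.981616 − 1)×1000 = -18.384 permil
α − 1 = ε/1000 = -0.0141
f^(α−1) = 0.863^(-0.0141) = 1.002080
δ_res = (-18.384 + 1000) × 1.002080 − 1000 = 983.658 − 1000 = -16.34 permil

-16.3 permil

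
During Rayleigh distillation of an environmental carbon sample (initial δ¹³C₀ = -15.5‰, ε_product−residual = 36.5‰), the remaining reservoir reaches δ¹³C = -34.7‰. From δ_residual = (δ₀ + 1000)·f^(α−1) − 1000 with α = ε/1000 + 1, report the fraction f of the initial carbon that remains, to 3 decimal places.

0.583

α − 1 = ε/1000 = 0.0365
(δ_res + 1000)/(δ₀ + 1000) = (-34.7 + 1000)/(-15.5 + 1000) = 965.3/984.5 = 0.980498
f = 0.980498^(1/0.0365) = exp(ln(0.980498)/0.0365) = exp(-0.01969/0.0365)
f = exp(-0.5396) = 0.5830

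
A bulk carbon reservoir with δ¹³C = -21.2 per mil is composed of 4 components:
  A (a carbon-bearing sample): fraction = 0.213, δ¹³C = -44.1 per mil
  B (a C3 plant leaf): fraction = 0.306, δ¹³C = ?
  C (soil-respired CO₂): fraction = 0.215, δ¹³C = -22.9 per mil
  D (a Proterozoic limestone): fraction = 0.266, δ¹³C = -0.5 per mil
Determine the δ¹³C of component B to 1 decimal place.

-22.1 per mil

Isotope mass balance: δ_bulk = Σ fᵢ·δᵢ.
-21.2 = 0.213×(-44.1) + 0.306×δ_B + 0.215×(-22.9) + 0.266×(-0.5)
0.306·δ_B = -21.2 − (-14.450) = -6.750
δ_B = -6.750 / 0.306 = -22.06 per mil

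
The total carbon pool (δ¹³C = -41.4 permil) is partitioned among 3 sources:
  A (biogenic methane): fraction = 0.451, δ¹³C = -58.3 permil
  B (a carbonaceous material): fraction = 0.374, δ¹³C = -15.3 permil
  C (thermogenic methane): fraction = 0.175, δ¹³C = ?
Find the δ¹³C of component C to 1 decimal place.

-53.6 permil

Isotope mass balance: δ_bulk = Σ fᵢ·δᵢ.
-41.4 = 0.451×(-58.3) + 0.374×(-15.3) + 0.175×δ_C
0.175·δ_C = -41.4 − (-32.015) = -9.385
δ_C = -9.385 / 0.175 = -53.63 permil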